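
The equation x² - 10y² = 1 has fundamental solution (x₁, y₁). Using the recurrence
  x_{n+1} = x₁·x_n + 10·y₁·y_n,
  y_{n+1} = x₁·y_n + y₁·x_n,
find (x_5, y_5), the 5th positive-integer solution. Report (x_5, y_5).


Step 1: Find the fundamental solution (x₁, y₁) of x² - 10y² = 1.
  Expand √10 as a continued fraction. a₀ = ⌊√10⌋ = 3; iterate m_{k+1} = d_k·a_k − m_k, d_{k+1} = (10 − m_{k+1}²)/d_k, a_{k+1} = ⌊(a₀ + m_{k+1})/d_{k+1}⌋ (starting m₀ = 0, d₀ = 1), with convergents p_k = a_k·p_{k-1} + p_{k-2}, q_k = a_k·q_{k-1} + q_{k-2} (p₋₁ = 1, q₋₁ = 0):
  k = 0: a₀ = 3; p₀/q₀ = 3/1; p₀² − 10·q₀² = 9 − 10 = -1.
  k = 1: m = 3, d = 1, a = ⌊(3 + 3)/1⌋ = 6; p/q = (6·3 + 1)/(6·1 + 0) = 19/6; p² − 10·q² = 361 − 360 = 1.
  The first convergent with p² − 10·q² = 1 gives the fundamental solution (x₁, y₁) = (19, 6).
Step 2: Apply the recurrence (x_{n+1}, y_{n+1}) = (x₁x_n + 10y₁y_n, x₁y_n + y₁x_n) repeatedly.
  From (x_1, y_1) = (19, 6): x_2 = 19·19 + 10·6·6 = 721; y_2 = 19·6 + 6·19 = 228.
  From (x_2, y_2) = (721, 228): x_3 = 19·721 + 10·6·228 = 27379; y_3 = 19·228 + 6·721 = 8658.
  From (x_3, y_3) = (27379, 8658): x_4 = 19·27379 + 10·6·8658 = 1039681; y_4 = 19·8658 + 6·27379 = 328776.
  From (x_4, y_4) = (1039681, 328776): x_5 = 19·1039681 + 10·6·328776 = 39480499; y_5 = 19·328776 + 6·1039681 = 12484830.
Step 3: Verify x_5² - 10·y_5² = 1558709801289001 - 1558709801289000 = 1 (should be 1). ✓

(x_1, y_1) = (19, 6); (x_5, y_5) = (39480499, 12484830).


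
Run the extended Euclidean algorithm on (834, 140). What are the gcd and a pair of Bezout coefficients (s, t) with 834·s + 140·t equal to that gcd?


Euclidean algorithm on (834, 140) — divide until remainder is 0:
  834 = 5 · 140 + 134
  140 = 1 · 134 + 6
  134 = 22 · 6 + 2
  6 = 3 · 2 + 0
gcd(834, 140) = 2.
Track Bezout coefficients alongside the remainders: start with r₀ = 834 = a·1 + b·0 (s = 1, t = 0) and r₁ = 140 = a·0 + b·1 (s = 0, t = 1); each new remainder r_{k+1} = r_{k-1} − q_k·r_k inherits s_{k+1} = s_{k-1} − q_k·s_k, t_{k+1} = t_{k-1} − q_k·t_k, so r_k = a·s_k + b·t_k at every step:
  q = 5: r = 134, s = 1 − 5·0 = 1, t = 0 − 5·1 = -5  (check: 834·1 + 140·(-5) = 134)
  q = 1: r = 6, s = 0 − 1·1 = -1, t = 1 − 1·(-5) = 6  (check: 834·(-1) + 140·6 = 6)
  q = 22: r = 2, s = 1 − 22·(-1) = 23, t = -5 − 22·6 = -137  (check: 834·23 + 140·(-137) = 2)
The row with r = 2 (the gcd) gives the Bezout coefficients s = 23, t = -137.
Result: 834 · (23) + 140 · (-137) = 2.

gcd(834, 140) = 2; s = 23, t = -137 (check: 834·23 + 140·(-137) = 2).


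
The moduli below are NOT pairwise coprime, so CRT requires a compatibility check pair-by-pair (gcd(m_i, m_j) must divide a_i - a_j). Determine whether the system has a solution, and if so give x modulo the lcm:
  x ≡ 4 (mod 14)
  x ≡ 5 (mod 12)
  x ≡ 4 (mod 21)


Moduli 14, 12, 21 are not pairwise coprime, so CRT works modulo lcm(m_i) when all pairwise compatibility conditions hold.
Pairwise compatibility: gcd(m_i, m_j) must divide a_i - a_j for every pair.
Merge one congruence at a time:
  Start: x ≡ 4 (mod 14).
  Combine with x ≡ 5 (mod 12): gcd(14, 12) = 2, and 5 - 4 = 1 is NOT divisible by 2.
    ⇒ system is inconsistent (no integer solution).

No solution (the system is inconsistent).


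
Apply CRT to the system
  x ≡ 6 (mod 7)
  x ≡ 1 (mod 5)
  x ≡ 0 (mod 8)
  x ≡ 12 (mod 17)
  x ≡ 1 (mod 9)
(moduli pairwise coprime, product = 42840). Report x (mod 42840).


Product of moduli M = 7 · 5 · 8 · 17 · 9 = 42840.
Merge one congruence at a time:
  Start: x ≡ 6 (mod 7).
  Combine with x ≡ 1 (mod 5); new modulus lcm = 35.
    Write x = 6 + 7·t and substitute into x ≡ 1 (mod 5): 7·t ≡ 1 − 6 = -5 (mod 5).
    Reduce coefficients mod 5: 2·t ≡ 0 (mod 5).
    The inverse of 2 mod 5 is 3 (since 2·3 = 6 = 1·5 + 1), so t ≡ 3·0 = 0 ≡ 0 (mod 5).
    Then x = 6 + 7·0 = 6, valid modulo lcm(7, 5) = 35: x ≡ 6 (mod 35).
  Combine with x ≡ 0 (mod 8); new modulus lcm = 280.
    Write x = 6 + 35·t and substitute into x ≡ 0 (mod 8): 35·t ≡ 0 − 6 = -6 (mod 8).
    Reduce coefficients mod 8: 3·t ≡ 2 (mod 8).
    The inverse of 3 mod 8 is 3 (since 3·3 = 9 = 1·8 + 1), so t ≡ 3·2 = 6 ≡ 6 (mod 8).
    Then x = 6 + 35·6 = 216, valid modulo lcm(35, 8) = 280: x ≡ 216 (mod 280).
  Combine with x ≡ 12 (mod 17); new modulus lcm = 4760.
    Write x = 216 + 280·t and substitute into x ≡ 12 (mod 17): 280·t ≡ 12 − 216 = -204 (mod 17).
    Reduce coefficients mod 17: 8·t ≡ 0 (mod 17).
    The inverse of 8 mod 17 is 15 (since 8·15 = 120 = 7·17 + 1), so t ≡ 15·0 = 0 ≡ 0 (mod 17).
    Then x = 216 + 280·0 = 216, valid modulo lcm(280, 17) = 4760: x ≡ 216 (mod 4760).
  Combine with x ≡ 1 (mod 9); new modulus lcm = 42840.
    Write x = 216 + 4760·t and substitute into x ≡ 1 (mod 9): 4760·t ≡ 1 − 216 = -215 (mod 9).
    Reduce coefficients mod 9: 8·t ≡ 1 (mod 9).
    The inverse of 8 mod 9 is 8 (since 8·8 = 64 = 7·9 + 1), so t ≡ 8·1 = 8 ≡ 8 (mod 9).
    Then x = 216 + 4760·8 = 38296, valid modulo lcm(4760, 9) = 42840: x ≡ 38296 (mod 42840).
Verify against each original: 38296 mod 7 = 6, 38296 mod 5 = 1, 38296 mod 8 = 0, 38296 mod 17 = 12, 38296 mod 9 = 1.

x ≡ 38296 (mod 42840).


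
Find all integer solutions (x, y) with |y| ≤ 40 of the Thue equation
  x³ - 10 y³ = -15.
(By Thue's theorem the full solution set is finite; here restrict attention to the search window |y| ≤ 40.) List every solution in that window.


The equation is x³ - 10y³ = -15. For fixed y, x³ = 10·y³ − 15, so a solution requires the RHS to be a perfect cube.
Strategy: iterate y from -40 to 40, compute RHS = 10·y³ − 15, and check whether it is a (positive or negative) perfect cube.
Check small values of y:
  y = 0: RHS = -15 is not a perfect cube.
  y = 1: RHS = -5 is not a perfect cube.
  y = -1: RHS = -25 is not a perfect cube.
  y = 2: RHS = 65 is not a perfect cube.
  y = -2: RHS = -95 is not a perfect cube.
  y = 3: RHS = 255 is not a perfect cube.
  y = -3: RHS = -285 is not a perfect cube.
Continuing the search up to |y| = 40 finds no solutions either.
No (x, y) in the scanned range satisfies the equation.

No integer solutions with |y| ≤ 40.


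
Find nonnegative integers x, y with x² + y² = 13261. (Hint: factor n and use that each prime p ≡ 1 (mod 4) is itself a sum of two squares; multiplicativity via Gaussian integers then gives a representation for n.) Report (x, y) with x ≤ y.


Step 1: Factor n = 13261 = 89 · 149.
Step 2: Check the mod-4 condition on each prime factor: 89 ≡ 1 (mod 4), exponent 1; 149 ≡ 1 (mod 4), exponent 1.
All primes ≡ 3 (mod 4) appear to even exponent (or don't appear), so by the two-squares theorem n IS expressible as a sum of two squares.
Step 3: Build a representation. Here n = 89 · 149 is a product of primes ≡ 1 (mod 4). Each prime p ≡ 1 (mod 4) is itself a sum of two squares; find a² by testing p − a² for a perfect square:
  89: 89 − 1² = 88, 89 − 2² = 85, 89 − 3² = 80, 89 − 4² = 73, 89 − 5² = 64 = 8² ⇒ 89 = 5² + 8².
  149: 149 − 1² = 148, 149 − 2² = 145, 149 − 3² = 140, 149 − 4² = 133, 149 − 5² = 124, 149 − 6² = 113, 149 − 7² = 100 = 10² ⇒ 149 = 7² + 10².
  Combine using the Brahmagupta–Fibonacci identity (a² + b²)(c² + d²) = (ac − bd)² + (ad + bc)² = (ac + bd)² + (ad − bc)²:
  89 · 149 = 13261: from (5² + 8²)(7² + 10²), take (5·7 − 8·10, 5·10 + 8·7) = (35 − 80, 50 + 56) = (-45, 106); dropping signs (only squares matter) gives (45, 106); check 45² + 106² = 2025 + 11236 = 13261 ✓.
Step 4: Order so x ≤ y and verify: 45² + 106² = 2025 + 11236 = 13261 = n. ✓

n = 13261 = 45² + 106² (one valid representation with x ≤ y).


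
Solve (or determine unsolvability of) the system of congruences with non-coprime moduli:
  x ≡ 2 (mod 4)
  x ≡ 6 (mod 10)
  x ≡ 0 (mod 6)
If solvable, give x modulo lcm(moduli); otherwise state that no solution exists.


Moduli 4, 10, 6 are not pairwise coprime, so CRT works modulo lcm(m_i) when all pairwise compatibility conditions hold.
Pairwise compatibility: gcd(m_i, m_j) must divide a_i - a_j for every pair.
Merge one congruence at a time:
  Start: x ≡ 2 (mod 4).
  Combine with x ≡ 6 (mod 10): gcd(4, 10) = 2; 6 - 2 = 4, which IS divisible by 2, so compatible.
    Write x = 2 + 4·t and substitute into x ≡ 6 (mod 10): 4·t ≡ 6 − 2 = 4 (mod 10).
    Divide the congruence (and modulus) by g = 2: 2·t ≡ 2 (mod 5).
    The inverse of 2 mod 5 is 3 (since 2·3 = 6 = 1·5 + 1), so t ≡ 3·2 = 6 ≡ 1 (mod 5).
    Then x = 2 + 4·1 = 6, valid modulo lcm(4, 10) = 20: x ≡ 6 (mod 20).
  Combine with x ≡ 0 (mod 6): gcd(20, 6) = 2; 0 - 6 = -6, which IS divisible by 2, so compatible.
    Write x = 6 + 20·t and substitute into x ≡ 0 (mod 6): 20·t ≡ 0 − 6 = -6 (mod 6).
    Divide the congruence (and modulus) by g = 2: 10·t ≡ -3 (mod 3).
    Reduce coefficients mod 3: 1·t ≡ 0 (mod 3).
    So t ≡ 0 (mod 3).
    Then x = 6 + 20·0 = 6, valid modulo lcm(20, 6) = 60: x ≡ 6 (mod 60).
Verify: 6 mod 4 = 2, 6 mod 10 = 6, 6 mod 6 = 0.

x ≡ 6 (mod 60).


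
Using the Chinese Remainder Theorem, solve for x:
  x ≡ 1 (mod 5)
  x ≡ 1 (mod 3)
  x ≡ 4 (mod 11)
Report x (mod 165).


Moduli 5, 3, 11 are pairwise coprime; by CRT there is a unique solution modulo M = 5 · 3 · 11 = 165.
Solve pairwise, accumulating the modulus:
  Start with x ≡ 1 (mod 5).
  Combine with x ≡ 1 (mod 3): since gcd(5, 3) = 1, we get a unique residue mod 15.
    Write x = 1 + 5·t and substitute into x ≡ 1 (mod 3): 5·t ≡ 1 − 1 = 0 (mod 3).
    Reduce coefficients mod 3: 2·t ≡ 0 (mod 3).
    The inverse of 2 mod 3 is 2 (since 2·2 = 4 = 1·3 + 1), so t ≡ 2·0 = 0 ≡ 0 (mod 3).
    Then x = 1 + 5·0 = 1, valid modulo lcm(5, 3) = 15: x ≡ 1 (mod 15).
  Combine with x ≡ 4 (mod 11): since gcd(15, 11) = 1, we get a unique residue mod 165.
    Write x = 1 + 15·t and substitute into x ≡ 4 (mod 11): 15·t ≡ 4 − 1 = 3 (mod 11).
    Reduce coefficients mod 11: 4·t ≡ 3 (mod 11).
    The inverse of 4 mod 11 is 3 (since 4·3 = 12 = 1·11 + 1), so t ≡ 3·3 = 9 ≡ 9 (mod 11).
    Then x = 1 + 15·9 = 136, valid modulo lcm(15, 11) = 165: x ≡ 136 (mod 165).
Verify: 136 mod 5 = 1 ✓, 136 mod 3 = 1 ✓, 136 mod 11 = 4 ✓.

x ≡ 136 (mod 165).


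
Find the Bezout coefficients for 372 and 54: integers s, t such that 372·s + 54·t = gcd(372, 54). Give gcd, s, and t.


Euclidean algorithm on (372, 54) — divide until remainder is 0:
  372 = 6 · 54 + 48
  54 = 1 · 48 + 6
  48 = 8 · 6 + 0
gcd(372, 54) = 6.
Track Bezout coefficients alongside the remainders: start with r₀ = 372 = a·1 + b·0 (s = 1, t = 0) and r₁ = 54 = a·0 + b·1 (s = 0, t = 1); each new remainder r_{k+1} = r_{k-1} − q_k·r_k inherits s_{k+1} = s_{k-1} − q_k·s_k, t_{k+1} = t_{k-1} − q_k·t_k, so r_k = a·s_k + b·t_k at every step:
  q = 6: r = 48, s = 1 − 6·0 = 1, t = 0 − 6·1 = -6  (check: 372·1 + 54·(-6) = 48)
  q = 1: r = 6, s = 0 − 1·1 = -1, t = 1 − 1·(-6) = 7  (check: 372·(-1) + 54·7 = 6)
The row with r = 6 (the gcd) gives the Bezout coefficients s = -1, t = 7.
Result: 372 · (-1) + 54 · (7) = 6.

gcd(372, 54) = 6; s = -1, t = 7 (check: 372·(-1) + 54·7 = 6).


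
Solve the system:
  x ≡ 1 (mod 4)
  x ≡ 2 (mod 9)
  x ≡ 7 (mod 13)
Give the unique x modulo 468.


Moduli 4, 9, 13 are pairwise coprime; by CRT there is a unique solution modulo M = 4 · 9 · 13 = 468.
Solve pairwise, accumulating the modulus:
  Start with x ≡ 1 (mod 4).
  Combine with x ≡ 2 (mod 9): since gcd(4, 9) = 1, we get a unique residue mod 36.
    Write x = 1 + 4·t and substitute into x ≡ 2 (mod 9): 4·t ≡ 2 − 1 = 1 (mod 9).
    The inverse of 4 mod 9 is 7 (since 4·7 = 28 = 3·9 + 1), so t ≡ 7·1 = 7 ≡ 7 (mod 9).
    Then x = 1 + 4·7 = 29, valid modulo lcm(4, 9) = 36: x ≡ 29 (mod 36).
  Combine with x ≡ 7 (mod 13): since gcd(36, 13) = 1, we get a unique residue mod 468.
    Write x = 29 + 36·t and substitute into x ≡ 7 (mod 13): 36·t ≡ 7 − 29 = -22 (mod 13).
    Reduce coefficients mod 13: 10·t ≡ 4 (mod 13).
    The inverse of 10 mod 13 is 4 (since 10·4 = 40 = 3·13 + 1), so t ≡ 4·4 = 16 ≡ 3 (mod 13).
    Then x = 29 + 36·3 = 137, valid modulo lcm(36, 13) = 468: x ≡ 137 (mod 468).
Verify: 137 mod 4 = 1 ✓, 137 mod 9 = 2 ✓, 137 mod 13 = 7 ✓.

x ≡ 137 (mod 468).


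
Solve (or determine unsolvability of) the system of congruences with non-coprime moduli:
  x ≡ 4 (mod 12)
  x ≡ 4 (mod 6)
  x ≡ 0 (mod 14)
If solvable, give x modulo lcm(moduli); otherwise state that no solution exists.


Moduli 12, 6, 14 are not pairwise coprime, so CRT works modulo lcm(m_i) when all pairwise compatibility conditions hold.
Pairwise compatibility: gcd(m_i, m_j) must divide a_i - a_j for every pair.
Merge one congruence at a time:
  Start: x ≡ 4 (mod 12).
  Combine with x ≡ 4 (mod 6): gcd(12, 6) = 6; 4 - 4 = 0, which IS divisible by 6, so compatible.
    Write x = 4 + 12·t and substitute into x ≡ 4 (mod 6): 12·t ≡ 4 − 4 = 0 (mod 6).
    Divide the congruence (and modulus) by g = 6: 2·t ≡ 0 (mod 1).
    Modulo 1 every t works; take t = 0.
    Then x = 4 + 12·0 = 4, valid modulo lcm(12, 6) = 12: x ≡ 4 (mod 12).
  Combine with x ≡ 0 (mod 14): gcd(12, 14) = 2; 0 - 4 = -4, which IS divisible by 2, so compatible.
    Write x = 4 + 12·t and substitute into x ≡ 0 (mod 14): 12·t ≡ 0 − 4 = -4 (mod 14).
    Divide the congruence (and modulus) by g = 2: 6·t ≡ -2 (mod 7).
    Reduce coefficients mod 7: 6·t ≡ 5 (mod 7).
    The inverse of 6 mod 7 is 6 (since 6·6 = 36 = 5·7 + 1), so t ≡ 6·5 = 30 ≡ 2 (mod 7).
    Then x = 4 + 12·2 = 28, valid modulo lcm(12, 14) = 84: x ≡ 28 (mod 84).
Verify: 28 mod 12 = 4, 28 mod 6 = 4, 28 mod 14 = 0.

x ≡ 28 (mod 84).


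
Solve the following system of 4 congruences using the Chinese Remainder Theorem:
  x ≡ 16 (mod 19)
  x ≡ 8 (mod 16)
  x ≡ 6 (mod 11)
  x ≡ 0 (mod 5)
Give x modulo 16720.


Product of moduli M = 19 · 16 · 11 · 5 = 16720.
Merge one congruence at a time:
  Start: x ≡ 16 (mod 19).
  Combine with x ≡ 8 (mod 16); new modulus lcm = 304.
    Write x = 16 + 19·t and substitute into x ≡ 8 (mod 16): 19·t ≡ 8 − 16 = -8 (mod 16).
    Reduce coefficients mod 16: 3·t ≡ 8 (mod 16).
    The inverse of 3 mod 16 is 11 (since 3·11 = 33 = 2·16 + 1), so t ≡ 11·8 = 88 ≡ 8 (mod 16).
    Then x = 16 + 19·8 = 168, valid modulo lcm(19, 16) = 304: x ≡ 168 (mod 304).
  Combine with x ≡ 6 (mod 11); new modulus lcm = 3344.
    Write x = 168 + 304·t and substitute into x ≡ 6 (mod 11): 304·t ≡ 6 − 168 = -162 (mod 11).
    Reduce coefficients mod 11: 7·t ≡ 3 (mod 11).
    The inverse of 7 mod 11 is 8 (since 7·8 = 56 = 5·11 + 1), so t ≡ 8·3 = 24 ≡ 2 (mod 11).
    Then x = 168 + 304·2 = 776, valid modulo lcm(304, 11) = 3344: x ≡ 776 (mod 3344).
  Combine with x ≡ 0 (mod 5); new modulus lcm = 16720.
    Write x = 776 + 3344·t and substitute into x ≡ 0 (mod 5): 3344·t ≡ 0 − 776 = -776 (mod 5).
    Reduce coefficients mod 5: 4·t ≡ 4 (mod 5).
    The inverse of 4 mod 5 is 4 (since 4·4 = 16 = 3·5 + 1), so t ≡ 4·4 = 16 ≡ 1 (mod 5).
    Then x = 776 + 3344·1 = 4120, valid modulo lcm(3344, 5) = 16720: x ≡ 4120 (mod 16720).
Verify against each original: 4120 mod 19 = 16, 4120 mod 16 = 8, 4120 mod 11 = 6, 4120 mod 5 = 0.

x ≡ 4120 (mod 16720).


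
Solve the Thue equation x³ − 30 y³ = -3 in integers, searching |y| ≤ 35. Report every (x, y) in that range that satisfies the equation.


The equation is x³ - 30y³ = -3. For fixed y, x³ = 30·y³ − 3, so a solution requires the RHS to be a perfect cube.
Strategy: iterate y from -35 to 35, compute RHS = 30·y³ − 3, and check whether it is a (positive or negative) perfect cube.
Check small values of y:
  y = 0: RHS = -3 is not a perfect cube.
  y = 1: RHS = 27 = (3)³ ⇒ x = 3 works.
  y = -1: RHS = -33 is not a perfect cube.
  y = 2: RHS = 237 is not a perfect cube.
  y = -2: RHS = -243 is not a perfect cube.
  y = 3: RHS = 807 is not a perfect cube.
  y = -3: RHS = -813 is not a perfect cube.
Continuing the search up to |y| = 35 finds no further solutions beyond those listed.
Collected solutions: (3, 1).

Solutions (with |y| ≤ 35): (3, 1).


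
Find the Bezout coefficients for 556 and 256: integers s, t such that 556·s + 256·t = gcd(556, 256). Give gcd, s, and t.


Euclidean algorithm on (556, 256) — divide until remainder is 0:
  556 = 2 · 256 + 44
  256 = 5 · 44 + 36
  44 = 1 · 36 + 8
  36 = 4 · 8 + 4
  8 = 2 · 4 + 0
gcd(556, 256) = 4.
Track Bezout coefficients alongside the remainders: start with r₀ = 556 = a·1 + b·0 (s = 1, t = 0) and r₁ = 256 = a·0 + b·1 (s = 0, t = 1); each new remainder r_{k+1} = r_{k-1} − q_k·r_k inherits s_{k+1} = s_{k-1} − q_k·s_k, t_{k+1} = t_{k-1} − q_k·t_k, so r_k = a·s_k + b·t_k at every step:
  q = 2: r = 44, s = 1 − 2·0 = 1, t = 0 − 2·1 = -2  (check: 556·1 + 256·(-2) = 44)
  q = 5: r = 36, s = 0 − 5·1 = -5, t = 1 − 5·(-2) = 11  (check: 556·(-5) + 256·11 = 36)
  q = 1: r = 8, s = 1 − 1·(-5) = 6, t = -2 − 1·11 = -13  (check: 556·6 + 256·(-13) = 8)
  q = 4: r = 4, s = -5 − 4·6 = -29, t = 11 − 4·(-13) = 63  (check: 556·(-29) + 256·63 = 4)
The row with r = 4 (the gcd) gives the Bezout coefficients s = -29, t = 63.
Result: 556 · (-29) + 256 · (63) = 4.

gcd(556, 256) = 4; s = -29, t = 63 (check: 556·(-29) + 256·63 = 4).


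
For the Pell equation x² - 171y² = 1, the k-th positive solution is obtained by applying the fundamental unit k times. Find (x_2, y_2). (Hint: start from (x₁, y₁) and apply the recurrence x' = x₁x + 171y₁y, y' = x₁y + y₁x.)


Step 1: Find the fundamental solution (x₁, y₁) of x² - 171y² = 1.
  Expand √171 as a continued fraction. a₀ = ⌊√171⌋ = 13; iterate m_{k+1} = d_k·a_k − m_k, d_{k+1} = (171 − m_{k+1}²)/d_k, a_{k+1} = ⌊(a₀ + m_{k+1})/d_{k+1}⌋ (starting m₀ = 0, d₀ = 1), with convergents p_k = a_k·p_{k-1} + p_{k-2}, q_k = a_k·q_{k-1} + q_{k-2} (p₋₁ = 1, q₋₁ = 0):
  k = 0: a₀ = 13; p₀/q₀ = 13/1; p₀² − 171·q₀² = 169 − 171 = -2.
  k = 1: m = 13, d = 2, a = ⌊(13 + 13)/2⌋ = 13; p/q = (13·13 + 1)/(13·1 + 0) = 170/13; p² − 171·q² = 28900 − 28899 = 1.
  The first convergent with p² − 171·q² = 1 gives the fundamental solution (x₁, y₁) = (170, 13).
Step 2: Apply the recurrence (x_{n+1}, y_{n+1}) = (x₁x_n + 171y₁y_n, x₁y_n + y₁x_n) repeatedly.
  From (x_1, y_1) = (170, 13): x_2 = 170·170 + 171·13·13 = 57799; y_2 = 170·13 + 13·170 = 4420.
Step 3: Verify x_2² - 171·y_2² = 3340724401 - 3340724400 = 1 (should be 1). ✓

(x_1, y_1) = (170, 13); (x_2, y_2) = (57799, 4420).


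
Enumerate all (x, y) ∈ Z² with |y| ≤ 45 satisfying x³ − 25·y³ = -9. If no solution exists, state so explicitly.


The equation is x³ - 25y³ = -9. For fixed y, x³ = 25·y³ − 9, so a solution requires the RHS to be a perfect cube.
Strategy: iterate y from -45 to 45, compute RHS = 25·y³ − 9, and check whether it is a (positive or negative) perfect cube.
Check small values of y:
  y = 0: RHS = -9 is not a perfect cube.
  y = 1: RHS = 16 is not a perfect cube.
  y = -1: RHS = -34 is not a perfect cube.
  y = 2: RHS = 191 is not a perfect cube.
  y = -2: RHS = -209 is not a perfect cube.
  y = 3: RHS = 666 is not a perfect cube.
  y = -3: RHS = -684 is not a perfect cube.
Continuing the search up to |y| = 45 finds no solutions either.
No (x, y) in the scanned range satisfies the equation.

No integer solutions with |y| ≤ 45.


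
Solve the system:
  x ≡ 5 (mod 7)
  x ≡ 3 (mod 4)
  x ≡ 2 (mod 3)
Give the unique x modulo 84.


Moduli 7, 4, 3 are pairwise coprime; by CRT there is a unique solution modulo M = 7 · 4 · 3 = 84.
Solve pairwise, accumulating the modulus:
  Start with x ≡ 5 (mod 7).
  Combine with x ≡ 3 (mod 4): since gcd(7, 4) = 1, we get a unique residue mod 28.
    Write x = 5 + 7·t and substitute into x ≡ 3 (mod 4): 7·t ≡ 3 − 5 = -2 (mod 4).
    Reduce coefficients mod 4: 3·t ≡ 2 (mod 4).
    The inverse of 3 mod 4 is 3 (since 3·3 = 9 = 2·4 + 1), so t ≡ 3·2 = 6 ≡ 2 (mod 4).
    Then x = 5 + 7·2 = 19, valid modulo lcm(7, 4) = 28: x ≡ 19 (mod 28).
  Combine with x ≡ 2 (mod 3): since gcd(28, 3) = 1, we get a unique residue mod 84.
    Write x = 19 + 28·t and substitute into x ≡ 2 (mod 3): 28·t ≡ 2 − 19 = -17 (mod 3).
    Reduce coefficients mod 3: 1·t ≡ 1 (mod 3).
    So t ≡ 1 (mod 3).
    Then x = 19 + 28·1 = 47, valid modulo lcm(28, 3) = 84: x ≡ 47 (mod 84).
Verify: 47 mod 7 = 5 ✓, 47 mod 4 = 3 ✓, 47 mod 3 = 2 ✓.

x ≡ 47 (mod 84).


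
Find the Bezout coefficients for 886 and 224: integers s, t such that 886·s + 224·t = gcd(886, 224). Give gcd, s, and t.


Euclidean algorithm on (886, 224) — divide until remainder is 0:
  886 = 3 · 224 + 214
  224 = 1 · 214 + 10
  214 = 21 · 10 + 4
  10 = 2 · 4 + 2
  4 = 2 · 2 + 0
gcd(886, 224) = 2.
Track Bezout coefficients alongside the remainders: start with r₀ = 886 = a·1 + b·0 (s = 1, t = 0) and r₁ = 224 = a·0 + b·1 (s = 0, t = 1); each new remainder r_{k+1} = r_{k-1} − q_k·r_k inherits s_{k+1} = s_{k-1} − q_k·s_k, t_{k+1} = t_{k-1} − q_k·t_k, so r_k = a·s_k + b·t_k at every step:
  q = 3: r = 214, s = 1 − 3·0 = 1, t = 0 − 3·1 = -3  (check: 886·1 + 224·(-3) = 214)
  q = 1: r = 10, s = 0 − 1·1 = -1, t = 1 − 1·(-3) = 4  (check: 886·(-1) + 224·4 = 10)
  q = 21: r = 4, s = 1 − 21·(-1) = 22, t = -3 − 21·4 = -87  (check: 886·22 + 224·(-87) = 4)
  q = 2: r = 2, s = -1 − 2·22 = -45, t = 4 − 2·(-87) = 178  (check: 886·(-45) + 224·178 = 2)
The row with r = 2 (the gcd) gives the Bezout coefficients s = -45, t = 178.
Result: 886 · (-45) + 224 · (178) = 2.

gcd(886, 224) = 2; s = -45, t = 178 (check: 886·(-45) + 224·178 = 2).


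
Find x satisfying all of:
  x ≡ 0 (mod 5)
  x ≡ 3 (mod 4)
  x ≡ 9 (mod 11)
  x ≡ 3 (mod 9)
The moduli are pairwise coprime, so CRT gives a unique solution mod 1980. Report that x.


Product of moduli M = 5 · 4 · 11 · 9 = 1980.
Merge one congruence at a time:
  Start: x ≡ 0 (mod 5).
  Combine with x ≡ 3 (mod 4); new modulus lcm = 20.
    Write x = 0 + 5·t and substitute into x ≡ 3 (mod 4): 5·t ≡ 3 − 0 = 3 (mod 4).
    Reduce coefficients mod 4: 1·t ≡ 3 (mod 4).
    So t ≡ 3 (mod 4).
    Then x = 0 + 5·3 = 15, valid modulo lcm(5, 4) = 20: x ≡ 15 (mod 20).
  Combine with x ≡ 9 (mod 11); new modulus lcm = 220.
    Write x = 15 + 20·t and substitute into x ≡ 9 (mod 11): 20·t ≡ 9 − 15 = -6 (mod 11).
    Reduce coefficients mod 11: 9·t ≡ 5 (mod 11).
    The inverse of 9 mod 11 is 5 (since 9·5 = 45 = 4·11 + 1), so t ≡ 5·5 = 25 ≡ 3 (mod 11).
    Then x = 15 + 20·3 = 75, valid modulo lcm(20, 11) = 220: x ≡ 75 (mod 220).
  Combine with x ≡ 3 (mod 9); new modulus lcm = 1980.
    Write x = 75 + 220·t and substitute into x ≡ 3 (mod 9): 220·t ≡ 3 − 75 = -72 (mod 9).
    Reduce coefficients mod 9: 4·t ≡ 0 (mod 9).
    The inverse of 4 mod 9 is 7 (since 4·7 = 28 = 3·9 + 1), so t ≡ 7·0 = 0 ≡ 0 (mod 9).
    Then x = 75 + 220·0 = 75, valid modulo lcm(220, 9) = 1980: x ≡ 75 (mod 1980).
Verify against each original: 75 mod 5 = 0, 75 mod 4 = 3, 75 mod 11 = 9, 75 mod 9 = 3.

x ≡ 75 (mod 1980).


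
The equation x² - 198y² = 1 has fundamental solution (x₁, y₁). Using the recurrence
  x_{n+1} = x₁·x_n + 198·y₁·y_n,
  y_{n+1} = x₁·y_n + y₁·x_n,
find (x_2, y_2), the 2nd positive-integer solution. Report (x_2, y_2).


Step 1: Find the fundamental solution (x₁, y₁) of x² - 198y² = 1.
  Expand √198 as a continued fraction. a₀ = ⌊√198⌋ = 14; iterate m_{k+1} = d_k·a_k − m_k, d_{k+1} = (198 − m_{k+1}²)/d_k, a_{k+1} = ⌊(a₀ + m_{k+1})/d_{k+1}⌋ (starting m₀ = 0, d₀ = 1), with convergents p_k = a_k·p_{k-1} + p_{k-2}, q_k = a_k·q_{k-1} + q_{k-2} (p₋₁ = 1, q₋₁ = 0):
  k = 0: a₀ = 14; p₀/q₀ = 14/1; p₀² − 198·q₀² = 196 − 198 = -2.
  k = 1: m = 14, d = 2, a = ⌊(14 + 14)/2⌋ = 14; p/q = (14·14 + 1)/(14·1 + 0) = 197/14; p² − 198·q² = 38809 − 38808 = 1.
  The first convergent with p² − 198·q² = 1 gives the fundamental solution (x₁, y₁) = (197, 14).
Step 2: Apply the recurrence (x_{n+1}, y_{n+1}) = (x₁x_n + 198y₁y_n, x₁y_n + y₁x_n) repeatedly.
  From (x_1, y_1) = (197, 14): x_2 = 197·197 + 198·14·14 = 77617; y_2 = 197·14 + 14·197 = 5516.
Step 3: Verify x_2² - 198·y_2² = 6024398689 - 6024398688 = 1 (should be 1). ✓

(x_1, y_1) = (197, 14); (x_2, y_2) = (77617, 5516).


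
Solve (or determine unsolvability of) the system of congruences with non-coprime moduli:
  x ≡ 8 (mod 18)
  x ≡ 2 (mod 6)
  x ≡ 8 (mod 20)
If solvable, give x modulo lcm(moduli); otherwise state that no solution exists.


Moduli 18, 6, 20 are not pairwise coprime, so CRT works modulo lcm(m_i) when all pairwise compatibility conditions hold.
Pairwise compatibility: gcd(m_i, m_j) must divide a_i - a_j for every pair.
Merge one congruence at a time:
  Start: x ≡ 8 (mod 18).
  Combine with x ≡ 2 (mod 6): gcd(18, 6) = 6; 2 - 8 = -6, which IS divisible by 6, so compatible.
    Write x = 8 + 18·t and substitute into x ≡ 2 (mod 6): 18·t ≡ 2 − 8 = -6 (mod 6).
    Divide the congruence (and modulus) by g = 6: 3·t ≡ -1 (mod 1).
    Modulo 1 every t works; take t = 0.
    Then x = 8 + 18·0 = 8, valid modulo lcm(18, 6) = 18: x ≡ 8 (mod 18).
  Combine with x ≡ 8 (mod 20): gcd(18, 20) = 2; 8 - 8 = 0, which IS divisible by 2, so compatible.
    Write x = 8 + 18·t and substitute into x ≡ 8 (mod 20): 18·t ≡ 8 − 8 = 0 (mod 20).
    Divide the congruence (and modulus) by g = 2: 9·t ≡ 0 (mod 10).
    The inverse of 9 mod 10 is 9 (since 9·9 = 81 = 8·10 + 1), so t ≡ 9·0 = 0 ≡ 0 (mod 10).
    Then x = 8 + 18·0 = 8, valid modulo lcm(18, 20) = 180: x ≡ 8 (mod 180).
Verify: 8 mod 18 = 8, 8 mod 6 = 2, 8 mod 20 = 8.

x ≡ 8 (mod 180).


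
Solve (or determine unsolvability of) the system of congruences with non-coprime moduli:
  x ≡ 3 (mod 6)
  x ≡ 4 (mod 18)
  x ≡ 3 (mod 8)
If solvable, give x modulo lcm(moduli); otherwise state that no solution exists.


Moduli 6, 18, 8 are not pairwise coprime, so CRT works modulo lcm(m_i) when all pairwise compatibility conditions hold.
Pairwise compatibility: gcd(m_i, m_j) must divide a_i - a_j for every pair.
Merge one congruence at a time:
  Start: x ≡ 3 (mod 6).
  Combine with x ≡ 4 (mod 18): gcd(6, 18) = 6, and 4 - 3 = 1 is NOT divisible by 6.
    ⇒ system is inconsistent (no integer solution).

No solution (the system is inconsistent).


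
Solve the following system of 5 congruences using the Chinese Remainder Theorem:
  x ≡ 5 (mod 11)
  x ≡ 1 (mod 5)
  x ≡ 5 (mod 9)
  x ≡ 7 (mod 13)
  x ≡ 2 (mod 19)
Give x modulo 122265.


Product of moduli M = 11 · 5 · 9 · 13 · 19 = 122265.
Merge one congruence at a time:
  Start: x ≡ 5 (mod 11).
  Combine with x ≡ 1 (mod 5); new modulus lcm = 55.
    Write x = 5 + 11·t and substitute into x ≡ 1 (mod 5): 11·t ≡ 1 − 5 = -4 (mod 5).
    Reduce coefficients mod 5: 1·t ≡ 1 (mod 5).
    So t ≡ 1 (mod 5).
    Then x = 5 + 11·1 = 16, valid modulo lcm(11, 5) = 55: x ≡ 16 (mod 55).
  Combine with x ≡ 5 (mod 9); new modulus lcm = 495.
    Write x = 16 + 55·t and substitute into x ≡ 5 (mod 9): 55·t ≡ 5 − 16 = -11 (mod 9).
    Reduce coefficients mod 9: 1·t ≡ 7 (mod 9).
    So t ≡ 7 (mod 9).
    Then x = 16 + 55·7 = 401, valid modulo lcm(55, 9) = 495: x ≡ 401 (mod 495).
  Combine with x ≡ 7 (mod 13); new modulus lcm = 6435.
    Write x = 401 + 495·t and substitute into x ≡ 7 (mod 13): 495·t ≡ 7 − 401 = -394 (mod 13).
    Reduce coefficients mod 13: 1·t ≡ 9 (mod 13).
    So t ≡ 9 (mod 13).
    Then x = 401 + 495·9 = 4856, valid modulo lcm(495, 13) = 6435: x ≡ 4856 (mod 6435).
  Combine with x ≡ 2 (mod 19); new modulus lcm = 122265.
    Write x = 4856 + 6435·t and substitute into x ≡ 2 (mod 19): 6435·t ≡ 2 − 4856 = -4854 (mod 19).
    Reduce coefficients mod 19: 13·t ≡ 10 (mod 19).
    The inverse of 13 mod 19 is 3 (since 13·3 = 39 = 2·19 + 1), so t ≡ 3·10 = 30 ≡ 11 (mod 19).
    Then x = 4856 + 6435·11 = 75641, valid modulo lcm(6435, 19) = 122265: x ≡ 75641 (mod 122265).
Verify against each original: 75641 mod 11 = 5, 75641 mod 5 = 1, 75641 mod 9 = 5, 75641 mod 13 = 7, 75641 mod 19 = 2.

x ≡ 75641 (mod 122265).


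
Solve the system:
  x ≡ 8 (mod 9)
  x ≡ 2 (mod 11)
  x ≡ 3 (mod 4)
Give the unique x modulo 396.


Moduli 9, 11, 4 are pairwise coprime; by CRT there is a unique solution modulo M = 9 · 11 · 4 = 396.
Solve pairwise, accumulating the modulus:
  Start with x ≡ 8 (mod 9).
  Combine with x ≡ 2 (mod 11): since gcd(9, 11) = 1, we get a unique residue mod 99.
    Write x = 8 + 9·t and substitute into x ≡ 2 (mod 11): 9·t ≡ 2 − 8 = -6 (mod 11).
    Reduce coefficients mod 11: 9·t ≡ 5 (mod 11).
    The inverse of 9 mod 11 is 5 (since 9·5 = 45 = 4·11 + 1), so t ≡ 5·5 = 25 ≡ 3 (mod 11).
    Then x = 8 + 9·3 = 35, valid modulo lcm(9, 11) = 99: x ≡ 35 (mod 99).
  Combine with x ≡ 3 (mod 4): since gcd(99, 4) = 1, we get a unique residue mod 396.
    Write x = 35 + 99·t and substitute into x ≡ 3 (mod 4): 99·t ≡ 3 − 35 = -32 (mod 4).
    Reduce coefficients mod 4: 3·t ≡ 0 (mod 4).
    The inverse of 3 mod 4 is 3 (since 3·3 = 9 = 2·4 + 1), so t ≡ 3·0 = 0 ≡ 0 (mod 4).
    Then x = 35 + 99·0 = 35, valid modulo lcm(99, 4) = 396: x ≡ 35 (mod 396).
Verify: 35 mod 9 = 8 ✓, 35 mod 11 = 2 ✓, 35 mod 4 = 3 ✓.

x ≡ 35 (mod 396).


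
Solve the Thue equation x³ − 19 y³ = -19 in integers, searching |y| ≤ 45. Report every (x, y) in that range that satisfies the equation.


The equation is x³ - 19y³ = -19. For fixed y, x³ = 19·y³ − 19, so a solution requires the RHS to be a perfect cube.
Strategy: iterate y from -45 to 45, compute RHS = 19·y³ − 19, and check whether it is a (positive or negative) perfect cube.
Check small values of y:
  y = 0: RHS = -19 is not a perfect cube.
  y = 1: RHS = 0 = (0)³ ⇒ x = 0 works.
  y = -1: RHS = -38 is not a perfect cube.
  y = 2: RHS = 133 is not a perfect cube.
  y = -2: RHS = -171 is not a perfect cube.
  y = 3: RHS = 494 is not a perfect cube.
  y = -3: RHS = -532 is not a perfect cube.
Continuing the search up to |y| = 45 finds no further solutions beyond those listed.
Collected solutions: (0, 1).

Solutions (with |y| ≤ 45): (0, 1).


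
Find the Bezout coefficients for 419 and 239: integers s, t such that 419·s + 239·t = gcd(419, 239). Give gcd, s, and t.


Euclidean algorithm on (419, 239) — divide until remainder is 0:
  419 = 1 · 239 + 180
  239 = 1 · 180 + 59
  180 = 3 · 59 + 3
  59 = 19 · 3 + 2
  3 = 1 · 2 + 1
  2 = 2 · 1 + 0
gcd(419, 239) = 1.
Track Bezout coefficients alongside the remainders: start with r₀ = 419 = a·1 + b·0 (s = 1, t = 0) and r₁ = 239 = a·0 + b·1 (s = 0, t = 1); each new remainder r_{k+1} = r_{k-1} − q_k·r_k inherits s_{k+1} = s_{k-1} − q_k·s_k, t_{k+1} = t_{k-1} − q_k·t_k, so r_k = a·s_k + b·t_k at every step:
  q = 1: r = 180, s = 1 − 1·0 = 1, t = 0 − 1·1 = -1  (check: 419·1 + 239·(-1) = 180)
  q = 1: r = 59, s = 0 − 1·1 = -1, t = 1 − 1·(-1) = 2  (check: 419·(-1) + 239·2 = 59)
  q = 3: r = 3, s = 1 − 3·(-1) = 4, t = -1 − 3·2 = -7  (check: 419·4 + 239·(-7) = 3)
  q = 19: r = 2, s = -1 − 19·4 = -77, t = 2 − 19·(-7) = 135  (check: 419·(-77) + 239·135 = 2)
  q = 1: r = 1, s = 4 − 1·(-77) = 81, t = -7 − 1·135 = -142  (check: 419·81 + 239·(-142) = 1)
The row with r = 1 (the gcd) gives the Bezout coefficients s = 81, t = -142.
Result: 419 · (81) + 239 · (-142) = 1.

gcd(419, 239) = 1; s = 81, t = -142 (check: 419·81 + 239·(-142) = 1).


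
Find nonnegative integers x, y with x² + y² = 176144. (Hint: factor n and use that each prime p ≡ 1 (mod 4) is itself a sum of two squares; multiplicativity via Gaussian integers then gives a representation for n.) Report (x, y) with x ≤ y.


Step 1: Factor n = 176144 = 2^4 · 101 · 109.
Step 2: Check the mod-4 condition on each prime factor: 2 = 2 (special); 101 ≡ 1 (mod 4), exponent 1; 109 ≡ 1 (mod 4), exponent 1.
All primes ≡ 3 (mod 4) appear to even exponent (or don't appear), so by the two-squares theorem n IS expressible as a sum of two squares.
Step 3: Build a representation. Group n = k² · m with k = 4 and m = 101 · 109 = 11009 (a product of primes ≡ 1 (mod 4)); a representation of m scales to one of n via (k·x)² + (k·y)² = k²(x² + y²). Each prime p ≡ 1 (mod 4) is itself a sum of two squares; find a² by testing p − a² for a perfect square:
  101: 101 − 1² = 100 = 10² ⇒ 101 = 1² + 10².
  109: 109 − 1² = 108, 109 − 2² = 105, 109 − 3² = 100 = 10² ⇒ 109 = 3² + 10².
  Combine using the Brahmagupta–Fibonacci identity (a² + b²)(c² + d²) = (ac − bd)² + (ad + bc)² = (ac + bd)² + (ad − bc)²:
  101 · 109 = 11009: from (1² + 10²)(3² + 10²), take (1·3 − 10·10, 1·10 + 10·3) = (3 − 100, 10 + 30) = (-97, 40); dropping signs (only squares matter) gives (97, 40); check 97² + 40² = 9409 + 1600 = 11009 ✓.
  Scale by k = 4: (4·97, 4·40) = (388, 160).
Step 4: Order so x ≤ y and verify: 160² + 388² = 25600 + 150544 = 176144 = n. ✓

n = 176144 = 160² + 388² (one valid representation with x ≤ y).


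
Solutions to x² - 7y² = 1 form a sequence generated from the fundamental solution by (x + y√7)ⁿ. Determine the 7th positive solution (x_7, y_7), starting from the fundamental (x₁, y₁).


Step 1: Find the fundamental solution (x₁, y₁) of x² - 7y² = 1.
  Expand √7 as a continued fraction. a₀ = ⌊√7⌋ = 2; iterate m_{k+1} = d_k·a_k − m_k, d_{k+1} = (7 − m_{k+1}²)/d_k, a_{k+1} = ⌊(a₀ + m_{k+1})/d_{k+1}⌋ (starting m₀ = 0, d₀ = 1), with convergents p_k = a_k·p_{k-1} + p_{k-2}, q_k = a_k·q_{k-1} + q_{k-2} (p₋₁ = 1, q₋₁ = 0):
  k = 0: a₀ = 2; p₀/q₀ = 2/1; p₀² − 7·q₀² = 4 − 7 = -3.
  k = 1: m = 2, d = 3, a = ⌊(2 + 2)/3⌋ = 1; p/q = (1·2 + 1)/(1·1 + 0) = 3/1; p² − 7·q² = 9 − 7 = 2.
  k = 2: m = 1, d = 2, a = ⌊(2 + 1)/2⌋ = 1; p/q = (1·3 + 2)/(1·1 + 1) = 5/2; p² − 7·q² = 25 − 28 = -3.
  k = 3: m = 1, d = 3, a = ⌊(2 + 1)/3⌋ = 1; p/q = (1·5 + 3)/(1·2 + 1) = 8/3; p² − 7·q² = 64 − 63 = 1.
  The first convergent with p² − 7·q² = 1 gives the fundamental solution (x₁, y₁) = (8, 3).
Step 2: Apply the recurrence (x_{n+1}, y_{n+1}) = (x₁x_n + 7y₁y_n, x₁y_n + y₁x_n) repeatedly.
  From (x_1, y_1) = (8, 3): x_2 = 8·8 + 7·3·3 = 127; y_2 = 8·3 + 3·8 = 48.
  From (x_2, y_2) = (127, 48): x_3 = 8·127 + 7·3·48 = 2024; y_3 = 8·48 + 3·127 = 765.
  From (x_3, y_3) = (2024, 765): x_4 = 8·2024 + 7·3·765 = 32257; y_4 = 8·765 + 3·2024 = 12192.
  From (x_4, y_4) = (32257, 12192): x_5 = 8·32257 + 7·3·12192 = 514088; y_5 = 8·12192 + 3·32257 = 194307.
  From (x_5, y_5) = (514088, 194307): x_6 = 8·514088 + 7·3·194307 = 8193151; y_6 = 8·194307 + 3·514088 = 3096720.
  From (x_6, y_6) = (8193151, 3096720): x_7 = 8·8193151 + 7·3·3096720 = 130576328; y_7 = 8·3096720 + 3·8193151 = 49353213.
Step 3: Verify x_7² - 7·y_7² = 17050177433963584 - 17050177433963583 = 1 (should be 1). ✓

(x_1, y_1) = (8, 3); (x_7, y_7) = (130576328, 49353213).


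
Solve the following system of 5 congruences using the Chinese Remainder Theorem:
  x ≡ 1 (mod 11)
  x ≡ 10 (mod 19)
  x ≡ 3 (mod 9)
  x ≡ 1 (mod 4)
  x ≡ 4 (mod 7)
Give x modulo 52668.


Product of moduli M = 11 · 19 · 9 · 4 · 7 = 52668.
Merge one congruence at a time:
  Start: x ≡ 1 (mod 11).
  Combine with x ≡ 10 (mod 19); new modulus lcm = 209.
    Write x = 1 + 11·t and substitute into x ≡ 10 (mod 19): 11·t ≡ 10 − 1 = 9 (mod 19).
    The inverse of 11 mod 19 is 7 (since 11·7 = 77 = 4·19 + 1), so t ≡ 7·9 = 63 ≡ 6 (mod 19).
    Then x = 1 + 11·6 = 67, valid modulo lcm(11, 19) = 209: x ≡ 67 (mod 209).
  Combine with x ≡ 3 (mod 9); new modulus lcm = 1881.
    Write x = 67 + 209·t and substitute into x ≡ 3 (mod 9): 209·t ≡ 3 − 67 = -64 (mod 9).
    Reduce coefficients mod 9: 2·t ≡ 8 (mod 9).
    The inverse of 2 mod 9 is 5 (since 2·5 = 10 = 1·9 + 1), so t ≡ 5·8 = 40 ≡ 4 (mod 9).
    Then x = 67 + 209·4 = 903, valid modulo lcm(209, 9) = 1881: x ≡ 903 (mod 1881).
  Combine with x ≡ 1 (mod 4); new modulus lcm = 7524.
    Write x = 903 + 1881·t and substitute into x ≡ 1 (mod 4): 1881·t ≡ 1 − 903 = -902 (mod 4).
    Reduce coefficients mod 4: 1·t ≡ 2 (mod 4).
    So t ≡ 2 (mod 4).
    Then x = 903 + 1881·2 = 4665, valid modulo lcm(1881, 4) = 7524: x ≡ 4665 (mod 7524).
  Combine with x ≡ 4 (mod 7); new modulus lcm = 52668.
    Write x = 4665 + 7524·t and substitute into x ≡ 4 (mod 7): 7524·t ≡ 4 − 4665 = -4661 (mod 7).
    Reduce coefficients mod 7: 6·t ≡ 1 (mod 7).
    The inverse of 6 mod 7 is 6 (since 6·6 = 36 = 5·7 + 1), so t ≡ 6·1 = 6 ≡ 6 (mod 7).
    Then x = 4665 + 7524·6 = 49809, valid modulo lcm(7524, 7) = 52668: x ≡ 49809 (mod 52668).
Verify against each original: 49809 mod 11 = 1, 49809 mod 19 = 10, 49809 mod 9 = 3, 49809 mod 4 = 1, 49809 mod 7 = 4.

x ≡ 49809 (mod 52668).


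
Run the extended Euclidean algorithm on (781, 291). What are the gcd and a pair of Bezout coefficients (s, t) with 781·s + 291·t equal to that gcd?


Euclidean algorithm on (781, 291) — divide until remainder is 0:
  781 = 2 · 291 + 199
  291 = 1 · 199 + 92
  199 = 2 · 92 + 15
  92 = 6 · 15 + 2
  15 = 7 · 2 + 1
  2 = 2 · 1 + 0
gcd(781, 291) = 1.
Track Bezout coefficients alongside the remainders: start with r₀ = 781 = a·1 + b·0 (s = 1, t = 0) and r₁ = 291 = a·0 + b·1 (s = 0, t = 1); each new remainder r_{k+1} = r_{k-1} − q_k·r_k inherits s_{k+1} = s_{k-1} − q_k·s_k, t_{k+1} = t_{k-1} − q_k·t_k, so r_k = a·s_k + b·t_k at every step:
  q = 2: r = 199, s = 1 − 2·0 = 1, t = 0 − 2·1 = -2  (check: 781·1 + 291·(-2) = 199)
  q = 1: r = 92, s = 0 − 1·1 = -1, t = 1 − 1·(-2) = 3  (check: 781·(-1) + 291·3 = 92)
  q = 2: r = 15, s = 1 − 2·(-1) = 3, t = -2 − 2·3 = -8  (check: 781·3 + 291·(-8) = 15)
  q = 6: r = 2, s = -1 − 6·3 = -19, t = 3 − 6·(-8) = 51  (check: 781·(-19) + 291·51 = 2)
  q = 7: r = 1, s = 3 − 7·(-19) = 136, t = -8 − 7·51 = -365  (check: 781·136 + 291·(-365) = 1)
The row with r = 1 (the gcd) gives the Bezout coefficients s = 136, t = -365.
Result: 781 · (136) + 291 · (-365) = 1.

gcd(781, 291) = 1; s = 136, t = -365 (check: 781·136 + 291·(-365) = 1).


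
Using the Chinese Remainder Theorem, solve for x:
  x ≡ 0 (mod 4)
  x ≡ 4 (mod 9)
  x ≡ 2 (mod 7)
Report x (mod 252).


Moduli 4, 9, 7 are pairwise coprime; by CRT there is a unique solution modulo M = 4 · 9 · 7 = 252.
Solve pairwise, accumulating the modulus:
  Start with x ≡ 0 (mod 4).
  Combine with x ≡ 4 (mod 9): since gcd(4, 9) = 1, we get a unique residue mod 36.
    Write x = 0 + 4·t and substitute into x ≡ 4 (mod 9): 4·t ≡ 4 − 0 = 4 (mod 9).
    The inverse of 4 mod 9 is 7 (since 4·7 = 28 = 3·9 + 1), so t ≡ 7·4 = 28 ≡ 1 (mod 9).
    Then x = 0 + 4·1 = 4, valid modulo lcm(4, 9) = 36: x ≡ 4 (mod 36).
  Combine with x ≡ 2 (mod 7): since gcd(36, 7) = 1, we get a unique residue mod 252.
    Write x = 4 + 36·t and substitute into x ≡ 2 (mod 7): 36·t ≡ 2 − 4 = -2 (mod 7).
    Reduce coefficients mod 7: 1·t ≡ 5 (mod 7).
    So t ≡ 5 (mod 7).
    Then x = 4 + 36·5 = 184, valid modulo lcm(36, 7) = 252: x ≡ 184 (mod 252).
Verify: 184 mod 4 = 0 ✓, 184 mod 9 = 4 ✓, 184 mod 7 = 2 ✓.

x ≡ 184 (mod 252).


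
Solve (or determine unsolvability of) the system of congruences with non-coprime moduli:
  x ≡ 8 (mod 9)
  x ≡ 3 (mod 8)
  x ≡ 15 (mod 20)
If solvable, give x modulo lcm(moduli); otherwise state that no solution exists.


Moduli 9, 8, 20 are not pairwise coprime, so CRT works modulo lcm(m_i) when all pairwise compatibility conditions hold.
Pairwise compatibility: gcd(m_i, m_j) must divide a_i - a_j for every pair.
Merge one congruence at a time:
  Start: x ≡ 8 (mod 9).
  Combine with x ≡ 3 (mod 8): gcd(9, 8) = 1; 3 - 8 = -5, which IS divisible by 1, so compatible.
    Write x = 8 + 9·t and substitute into x ≡ 3 (mod 8): 9·t ≡ 3 − 8 = -5 (mod 8).
    Reduce coefficients mod 8: 1·t ≡ 3 (mod 8).
    So t ≡ 3 (mod 8).
    Then x = 8 + 9·3 = 35, valid modulo lcm(9, 8) = 72: x ≡ 35 (mod 72).
  Combine with x ≡ 15 (mod 20): gcd(72, 20) = 4; 15 - 35 = -20, which IS divisible by 4, so compatible.
    Write x = 35 + 72·t and substitute into x ≡ 15 (mod 20): 72·t ≡ 15 − 35 = -20 (mod 20).
    Divide the congruence (and modulus) by g = 4: 18·t ≡ -5 (mod 5).
    Reduce coefficients mod 5: 3·t ≡ 0 (mod 5).
    The inverse of 3 mod 5 is 2 (since 3·2 = 6 = 1·5 + 1), so t ≡ 2·0 = 0 ≡ 0 (mod 5).
    Then x = 35 + 72·0 = 35, valid modulo lcm(72, 20) = 360: x ≡ 35 (mod 360).
Verify: 35 mod 9 = 8, 35 mod 8 = 3, 35 mod 20 = 15.

x ≡ 35 (mod 360).
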